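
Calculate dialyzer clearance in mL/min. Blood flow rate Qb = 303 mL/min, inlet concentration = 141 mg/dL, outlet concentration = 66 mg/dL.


K = Qb * (Cb_in - Cb_out) / Cb_in
K = 303 * (141 - 66) / 141
K = 161.2 mL/min


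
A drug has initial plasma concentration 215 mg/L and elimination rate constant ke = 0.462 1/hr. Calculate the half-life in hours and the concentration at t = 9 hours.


t_half = ln(2) / ke = 0.693147 / 0.462 = 1.5 hr
C(t) = C0 * exp(-ke*t) = 215 * exp(-0.462*9)
C(9) = 3.362 mg/L


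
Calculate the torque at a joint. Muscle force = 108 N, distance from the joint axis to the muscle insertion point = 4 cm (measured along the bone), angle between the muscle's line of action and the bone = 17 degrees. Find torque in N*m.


Torque = F * d * sin(theta)   (moment arm = d*sin(theta))
d = 4 cm = 0.04 m
Torque = 108 * 0.04 * sin(17)
Torque = 1.263 N*m


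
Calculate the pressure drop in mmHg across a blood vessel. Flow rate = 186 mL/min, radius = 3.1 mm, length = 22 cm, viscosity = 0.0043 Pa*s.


dP = 8*mu*L*Q / (pi*r^4)
Q = 186 mL/min = 3.1e-06 m^3/s
dP = 80.8623 Pa = 80.8623 / 133.322 mmHg = 0.6065 mmHg


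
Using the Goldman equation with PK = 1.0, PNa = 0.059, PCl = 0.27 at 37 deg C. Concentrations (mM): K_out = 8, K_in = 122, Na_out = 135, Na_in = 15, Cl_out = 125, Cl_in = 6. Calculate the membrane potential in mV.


Vm = (RT/F)*ln((PK*Ko + PNa*Nao + PCl*Cli)/(PK*Ki + PNa*Nai + PCl*Clo))
Numer = 17.585, Denom = 156.635
Vm = -58.44 mV


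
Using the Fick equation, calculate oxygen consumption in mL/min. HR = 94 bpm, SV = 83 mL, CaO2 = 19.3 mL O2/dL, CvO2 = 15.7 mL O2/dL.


CO = HR*SV = 94*83/1000 = 7.802 L/min
a-v O2 diff = 19.3 - 15.7 = 3.6 mL/dL
VO2 = CO * (CaO2-CvO2) * 10 dL/L
VO2 = 7.802 * 3.6 * 10
VO2 = 280.9 mL/min


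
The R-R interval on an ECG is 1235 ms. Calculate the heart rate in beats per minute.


HR = 60 / RR_interval(s)
RR = 1235 ms = 1.235 s
HR = 60 / 1.235 = 48.58 bpm


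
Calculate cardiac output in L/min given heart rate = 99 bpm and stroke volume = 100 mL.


CO = HR * SV
CO = 99 * 100 / 1000
CO = 9.9 L/min


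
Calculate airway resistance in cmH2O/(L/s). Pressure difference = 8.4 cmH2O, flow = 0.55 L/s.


R = dP / flow
R = 8.4 / 0.55
R = 15.27 cmH2O/(L/s)


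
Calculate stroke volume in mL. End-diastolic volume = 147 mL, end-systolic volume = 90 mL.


SV = EDV - ESV
SV = 147 - 90
SV = 57 mL


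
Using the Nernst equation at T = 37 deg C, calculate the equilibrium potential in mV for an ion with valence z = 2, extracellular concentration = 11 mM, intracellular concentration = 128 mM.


E = (RT/(zF)) * ln(C_out/C_in)
T = 37 + 273.15 = 310.15 K
E = (8.314 * 310.15 / (2 * 96485)) * ln(11/128)
E = -32.79 mV


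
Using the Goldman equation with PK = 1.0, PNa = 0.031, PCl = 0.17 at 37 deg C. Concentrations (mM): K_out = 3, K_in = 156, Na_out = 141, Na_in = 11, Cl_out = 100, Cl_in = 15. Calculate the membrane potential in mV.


Vm = (RT/F)*ln((PK*Ko + PNa*Nao + PCl*Cli)/(PK*Ki + PNa*Nai + PCl*Clo))
Numer = 9.921, Denom = 173.341
Vm = -76.45 mV


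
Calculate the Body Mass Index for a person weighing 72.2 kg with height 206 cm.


BMI = weight / height^2
height = 206 cm = 2.06 m
BMI = 72.2 / 2.06^2
BMI = 17.01 kg/m^2


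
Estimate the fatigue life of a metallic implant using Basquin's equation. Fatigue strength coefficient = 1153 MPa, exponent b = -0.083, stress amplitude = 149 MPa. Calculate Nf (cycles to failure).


sigma_a = sigma_f' * (2Nf)^b
2Nf = (sigma_a/sigma_f')^(1/b)
2Nf = (149/1153)^(1/-0.083)
2Nf = 5.0879477e+10
Nf = 2.5440e+10


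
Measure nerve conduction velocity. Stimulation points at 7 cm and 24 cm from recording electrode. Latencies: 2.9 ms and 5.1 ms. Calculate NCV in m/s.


Distance = (24 - 7) / 100 = 0.17 m
dt = (5.1 - 2.9) / 1000 = 0.0022 s
NCV = dist / dt = 77.27 m/s


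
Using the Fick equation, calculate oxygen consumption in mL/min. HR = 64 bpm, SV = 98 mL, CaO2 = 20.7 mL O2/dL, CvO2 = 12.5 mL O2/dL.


CO = HR*SV = 64*98/1000 = 6.272 L/min
a-v O2 diff = 20.7 - 12.5 = 8.2 mL/dL
VO2 = CO * (CaO2-CvO2) * 10 dL/L
VO2 = 6.272 * 8.2 * 10
VO2 = 514.3 mL/min


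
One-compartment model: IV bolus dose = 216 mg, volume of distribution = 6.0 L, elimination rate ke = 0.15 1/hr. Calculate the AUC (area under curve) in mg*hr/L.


C0 = Dose/Vd = 216/6.0 = 36 mg/L
AUC = C0/ke = 36/0.15
AUC = 240 mg*hr/L


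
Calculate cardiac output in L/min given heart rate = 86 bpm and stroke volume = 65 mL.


CO = HR * SV
CO = 86 * 65 / 1000
CO = 5.59 L/min


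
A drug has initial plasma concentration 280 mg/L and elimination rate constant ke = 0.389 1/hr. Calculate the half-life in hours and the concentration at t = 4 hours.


t_half = ln(2) / ke = 0.693147 / 0.389 = 1.782 hr
C(t) = C0 * exp(-ke*t) = 280 * exp(-0.389*4)
C(4) = 59.07 mg/L


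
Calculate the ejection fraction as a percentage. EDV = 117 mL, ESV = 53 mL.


SV = EDV - ESV = 117 - 53 = 64 mL
EF = SV/EDV * 100 = 64/117 * 100
EF = 54.7%


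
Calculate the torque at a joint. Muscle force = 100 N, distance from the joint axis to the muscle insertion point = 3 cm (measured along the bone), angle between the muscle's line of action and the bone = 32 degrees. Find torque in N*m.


Torque = F * d * sin(theta)   (moment arm = d*sin(theta))
d = 3 cm = 0.03 m
Torque = 100 * 0.03 * sin(32)
Torque = 1.59 N*m


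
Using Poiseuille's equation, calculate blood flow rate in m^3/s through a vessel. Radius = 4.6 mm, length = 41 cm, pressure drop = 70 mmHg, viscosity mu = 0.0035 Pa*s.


Q = pi*r^4*dP / (8*mu*L)
r = 0.0046 m, L = 0.41 m
dP = 70 mmHg = 9332.54 Pa
Q = 0.001144 m^3/s


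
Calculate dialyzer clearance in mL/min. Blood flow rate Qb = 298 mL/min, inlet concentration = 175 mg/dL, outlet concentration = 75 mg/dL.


K = Qb * (Cb_in - Cb_out) / Cb_in
K = 298 * (175 - 75) / 175
K = 170.3 mL/min


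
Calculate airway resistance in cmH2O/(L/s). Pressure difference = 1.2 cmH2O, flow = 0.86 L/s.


R = dP / flow
R = 1.2 / 0.86
R = 1.395 cmH2O/(L/s)


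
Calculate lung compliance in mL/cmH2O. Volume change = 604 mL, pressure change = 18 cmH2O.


C = dV / dP
C = 604 / 18
C = 33.56 mL/cmH2O


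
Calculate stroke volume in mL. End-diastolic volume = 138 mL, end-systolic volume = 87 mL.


SV = EDV - ESV
SV = 138 - 87
SV = 51 mL


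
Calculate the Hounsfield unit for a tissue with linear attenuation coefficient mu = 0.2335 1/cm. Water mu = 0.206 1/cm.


HU = ((mu_tissue - mu_water) / mu_water) * 1000
HU = ((0.2335 - 0.206) / 0.206) * 1000
HU = 133.5


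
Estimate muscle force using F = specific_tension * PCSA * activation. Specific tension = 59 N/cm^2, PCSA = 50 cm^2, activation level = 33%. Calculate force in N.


F = sigma * PCSA * activation
F = 59 * 50 * 0.33
F = 973.5 N


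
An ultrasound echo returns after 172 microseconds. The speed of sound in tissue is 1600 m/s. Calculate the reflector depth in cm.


depth = c * t / 2
t = 172 us = 1.7200e-04 s
depth = 1600 * 1.7200e-04 / 2
depth = 0.1376 m = 13.76 cm


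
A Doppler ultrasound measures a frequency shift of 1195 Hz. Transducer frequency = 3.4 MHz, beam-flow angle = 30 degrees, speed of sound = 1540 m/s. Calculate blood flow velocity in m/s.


v = fd * c / (2 * f0 * cos(theta))
v = 1195 * 1540 / (2 * 3.4000e+06 * cos(30))
v = 0.3125 m/s


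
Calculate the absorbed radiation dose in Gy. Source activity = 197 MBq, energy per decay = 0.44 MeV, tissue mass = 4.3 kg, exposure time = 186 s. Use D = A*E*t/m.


A = 197 MBq = 1.9700e+08 Bq
E = 0.44 MeV = 7.0488e-14 J
D = A*E*t/m = 1.9700e+08*7.0488e-14*186/4.3
D = 6.0066e-04 Gy


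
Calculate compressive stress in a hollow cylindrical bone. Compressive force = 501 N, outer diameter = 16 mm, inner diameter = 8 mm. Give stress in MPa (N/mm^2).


A = pi*(r_o^2 - r_i^2)
r_o = 8 mm, r_i = 4 mm
A = 150.796 mm^2
sigma = F/A = 501 / 150.796
sigma = 3.322 MPa


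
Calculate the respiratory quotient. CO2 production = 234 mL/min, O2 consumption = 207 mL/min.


RQ = VCO2 / VO2
RQ = 234 / 207
RQ = 1.13


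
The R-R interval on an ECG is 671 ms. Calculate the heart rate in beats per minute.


HR = 60 / RR_interval(s)
RR = 671 ms = 0.671 s
HR = 60 / 0.671 = 89.42 bpm


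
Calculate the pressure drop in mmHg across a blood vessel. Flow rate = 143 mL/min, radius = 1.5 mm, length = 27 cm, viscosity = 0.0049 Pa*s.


dP = 8*mu*L*Q / (pi*r^4)
Q = 143 mL/min = 2.38333e-06 m^3/s
dP = 1586.06 Pa = 1586.06 / 133.322 mmHg = 11.9 mmHg


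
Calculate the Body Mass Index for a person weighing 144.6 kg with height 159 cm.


BMI = weight / height^2
height = 159 cm = 1.59 m
BMI = 144.6 / 1.59^2
BMI = 57.2 kg/m^2


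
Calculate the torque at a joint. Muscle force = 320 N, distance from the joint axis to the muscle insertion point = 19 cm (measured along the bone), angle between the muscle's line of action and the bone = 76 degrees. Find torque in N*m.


Torque = F * d * sin(theta)   (moment arm = d*sin(theta))
d = 19 cm = 0.19 m
Torque = 320 * 0.19 * sin(76)
Torque = 58.99 N*m


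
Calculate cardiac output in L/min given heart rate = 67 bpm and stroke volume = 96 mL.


CO = HR * SV
CO = 67 * 96 / 1000
CO = 6.432 L/min


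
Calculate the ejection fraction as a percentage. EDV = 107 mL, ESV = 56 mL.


SV = EDV - ESV = 107 - 56 = 51 mL
EF = SV/EDV * 100 = 51/107 * 100
EF = 47.66%


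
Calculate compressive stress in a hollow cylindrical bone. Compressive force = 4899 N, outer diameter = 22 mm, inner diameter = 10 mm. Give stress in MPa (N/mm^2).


A = pi*(r_o^2 - r_i^2)
r_o = 11 mm, r_i = 5 mm
A = 301.593 mm^2
sigma = F/A = 4899 / 301.593
sigma = 16.24 MPa


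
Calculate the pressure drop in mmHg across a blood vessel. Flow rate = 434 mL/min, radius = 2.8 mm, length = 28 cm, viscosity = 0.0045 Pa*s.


dP = 8*mu*L*Q / (pi*r^4)
Q = 434 mL/min = 7.23333e-06 m^3/s
dP = 377.587 Pa = 377.587 / 133.322 mmHg = 2.832 mmHg


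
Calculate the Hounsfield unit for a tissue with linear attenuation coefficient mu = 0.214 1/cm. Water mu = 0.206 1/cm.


HU = ((mu_tissue - mu_water) / mu_water) * 1000
HU = ((0.214 - 0.206) / 0.206) * 1000
HU = 38.83


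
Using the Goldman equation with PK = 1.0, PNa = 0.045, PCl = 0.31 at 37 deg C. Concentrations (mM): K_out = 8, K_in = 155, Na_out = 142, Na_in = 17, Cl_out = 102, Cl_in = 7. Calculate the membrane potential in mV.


Vm = (RT/F)*ln((PK*Ko + PNa*Nao + PCl*Cli)/(PK*Ki + PNa*Nai + PCl*Clo))
Numer = 16.56, Denom = 187.385
Vm = -64.84 mV


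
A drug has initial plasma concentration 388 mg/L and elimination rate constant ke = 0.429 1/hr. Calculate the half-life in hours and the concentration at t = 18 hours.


t_half = ln(2) / ke = 0.693147 / 0.429 = 1.616 hr
C(t) = C0 * exp(-ke*t) = 388 * exp(-0.429*18)
C(18) = 0.1719 mg/L


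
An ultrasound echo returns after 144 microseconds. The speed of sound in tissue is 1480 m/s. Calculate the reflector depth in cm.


depth = c * t / 2
t = 144 us = 1.4400e-04 s
depth = 1480 * 1.4400e-04 / 2
depth = 0.10656 m = 10.656 cm


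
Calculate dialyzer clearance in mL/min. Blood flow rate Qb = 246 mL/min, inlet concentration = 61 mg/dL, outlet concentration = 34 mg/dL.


K = Qb * (Cb_in - Cb_out) / Cb_in
K = 246 * (61 - 34) / 61
K = 108.9 mL/min


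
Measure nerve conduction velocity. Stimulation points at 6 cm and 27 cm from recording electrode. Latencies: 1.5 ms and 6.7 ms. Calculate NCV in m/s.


Distance = (27 - 6) / 100 = 0.21 m
dt = (6.7 - 1.5) / 1000 = 0.0052 s
NCV = dist / dt = 40.38 m/s


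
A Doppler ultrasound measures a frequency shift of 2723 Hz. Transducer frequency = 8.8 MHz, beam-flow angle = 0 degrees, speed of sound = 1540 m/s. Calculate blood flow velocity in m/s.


v = fd * c / (2 * f0 * cos(theta))
v = 2723 * 1540 / (2 * 8.8000e+06 * cos(0))
v = 0.2383 m/s


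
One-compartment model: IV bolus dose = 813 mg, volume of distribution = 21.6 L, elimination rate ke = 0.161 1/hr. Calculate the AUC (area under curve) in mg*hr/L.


C0 = Dose/Vd = 813/21.6 = 37.6389 mg/L
AUC = C0/ke = 37.6389/0.161
AUC = 233.8 mg*hr/L


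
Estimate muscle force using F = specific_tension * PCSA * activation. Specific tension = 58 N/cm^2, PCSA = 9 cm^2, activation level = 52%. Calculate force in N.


F = sigma * PCSA * activation
F = 58 * 9 * 0.52
F = 271.4 N


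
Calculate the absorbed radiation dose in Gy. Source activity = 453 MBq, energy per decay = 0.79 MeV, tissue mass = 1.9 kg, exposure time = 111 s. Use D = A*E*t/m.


A = 453 MBq = 4.5300e+08 Bq
E = 0.79 MeV = 1.26558e-13 J
D = A*E*t/m = 4.5300e+08*1.26558e-13*111/1.9
D = 0.003349 Gy


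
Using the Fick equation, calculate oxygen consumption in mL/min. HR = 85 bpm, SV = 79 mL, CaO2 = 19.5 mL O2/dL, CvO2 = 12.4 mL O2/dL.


CO = HR*SV = 85*79/1000 = 6.715 L/min
a-v O2 diff = 19.5 - 12.4 = 7.1 mL/dL
VO2 = CO * (CaO2-CvO2) * 10 dL/L
VO2 = 6.715 * 7.1 * 10
VO2 = 476.8 mL/min


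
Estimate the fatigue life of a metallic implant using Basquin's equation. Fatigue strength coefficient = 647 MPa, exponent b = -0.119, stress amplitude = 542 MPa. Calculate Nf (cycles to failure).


sigma_a = sigma_f' * (2Nf)^b
2Nf = (sigma_a/sigma_f')^(1/b)
2Nf = (542/647)^(1/-0.119)
2Nf = 4.4285388
Nf = 2.214


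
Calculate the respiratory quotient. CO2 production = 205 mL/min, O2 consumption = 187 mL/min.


RQ = VCO2 / VO2
RQ = 205 / 187
RQ = 1.096


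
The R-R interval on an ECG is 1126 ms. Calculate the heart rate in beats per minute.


HR = 60 / RR_interval(s)
RR = 1126 ms = 1.126 s
HR = 60 / 1.126 = 53.29 bpm


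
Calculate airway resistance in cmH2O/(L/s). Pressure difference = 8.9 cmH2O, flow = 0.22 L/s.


R = dP / flow
R = 8.9 / 0.22
R = 40.45 cmH2O/(L/s)


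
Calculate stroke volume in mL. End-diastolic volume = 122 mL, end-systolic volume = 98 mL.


SV = EDV - ESV
SV = 122 - 98
SV = 24 mL


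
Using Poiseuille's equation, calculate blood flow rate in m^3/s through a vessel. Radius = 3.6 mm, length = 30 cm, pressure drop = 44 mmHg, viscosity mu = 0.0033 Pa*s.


Q = pi*r^4*dP / (8*mu*L)
r = 0.0036 m, L = 0.3 m
dP = 44 mmHg = 5866.168 Pa
Q = 3.9083e-04 m^3/s


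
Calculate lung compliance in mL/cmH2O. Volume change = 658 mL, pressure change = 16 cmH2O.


C = dV / dP
C = 658 / 16
C = 41.12 mL/cmH2O


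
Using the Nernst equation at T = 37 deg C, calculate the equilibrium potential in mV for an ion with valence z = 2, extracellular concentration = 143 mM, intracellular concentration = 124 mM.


E = (RT/(zF)) * ln(C_out/C_in)
T = 37 + 273.15 = 310.15 K
E = (8.314 * 310.15 / (2 * 96485)) * ln(143/124)
E = 1.905 mV


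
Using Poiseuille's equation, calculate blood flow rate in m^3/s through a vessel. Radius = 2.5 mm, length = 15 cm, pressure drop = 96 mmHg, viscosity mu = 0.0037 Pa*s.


Q = pi*r^4*dP / (8*mu*L)
r = 0.0025 m, L = 0.15 m
dP = 96 mmHg = 12798.912 Pa
Q = 3.5375e-04 m^3/s


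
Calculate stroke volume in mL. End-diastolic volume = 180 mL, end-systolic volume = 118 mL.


SV = EDV - ESV
SV = 180 - 118
SV = 62 mL


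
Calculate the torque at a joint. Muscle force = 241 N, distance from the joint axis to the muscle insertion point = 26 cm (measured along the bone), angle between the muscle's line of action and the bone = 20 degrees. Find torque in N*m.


Torque = F * d * sin(theta)   (moment arm = d*sin(theta))
d = 26 cm = 0.26 m
Torque = 241 * 0.26 * sin(20)
Torque = 21.43 N*m


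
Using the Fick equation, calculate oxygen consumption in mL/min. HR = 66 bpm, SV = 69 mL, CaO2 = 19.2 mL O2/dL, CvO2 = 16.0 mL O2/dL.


CO = HR*SV = 66*69/1000 = 4.554 L/min
a-v O2 diff = 19.2 - 16.0 = 3.2 mL/dL
VO2 = CO * (CaO2-CvO2) * 10 dL/L
VO2 = 4.554 * 3.2 * 10
VO2 = 145.7 mL/min


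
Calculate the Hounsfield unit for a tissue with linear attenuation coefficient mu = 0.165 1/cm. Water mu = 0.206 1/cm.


HU = ((mu_tissue - mu_water) / mu_water) * 1000
HU = ((0.165 - 0.206) / 0.206) * 1000
HU = -199


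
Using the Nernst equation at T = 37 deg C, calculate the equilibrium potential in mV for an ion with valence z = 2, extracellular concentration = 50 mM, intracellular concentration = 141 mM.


E = (RT/(zF)) * ln(C_out/C_in)
T = 37 + 273.15 = 310.15 K
E = (8.314 * 310.15 / (2 * 96485)) * ln(50/141)
E = -13.85 mV


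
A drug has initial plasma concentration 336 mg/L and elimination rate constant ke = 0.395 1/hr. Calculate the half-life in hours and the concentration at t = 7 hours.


t_half = ln(2) / ke = 0.693147 / 0.395 = 1.755 hr
C(t) = C0 * exp(-ke*t) = 336 * exp(-0.395*7)
C(7) = 21.16 mg/L


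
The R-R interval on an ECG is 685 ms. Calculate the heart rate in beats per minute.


HR = 60 / RR_interval(s)
RR = 685 ms = 0.685 s
HR = 60 / 0.685 = 87.59 bpm


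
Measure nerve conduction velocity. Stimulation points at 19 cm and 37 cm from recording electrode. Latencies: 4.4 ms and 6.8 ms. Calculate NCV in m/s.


Distance = (37 - 19) / 100 = 0.18 m
dt = (6.8 - 4.4) / 1000 = 0.0024 s
NCV = dist / dt = 75 m/s


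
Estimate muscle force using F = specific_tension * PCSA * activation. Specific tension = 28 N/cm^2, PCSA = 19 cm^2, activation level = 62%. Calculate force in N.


F = sigma * PCSA * activation
F = 28 * 19 * 0.62
F = 329.8 N


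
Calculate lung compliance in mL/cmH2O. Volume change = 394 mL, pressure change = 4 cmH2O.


C = dV / dP
C = 394 / 4
C = 98.5 mL/cmH2O


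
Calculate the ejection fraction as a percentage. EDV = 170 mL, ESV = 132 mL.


SV = EDV - ESV = 170 - 132 = 38 mL
EF = SV/EDV * 100 = 38/170 * 100
EF = 22.35%


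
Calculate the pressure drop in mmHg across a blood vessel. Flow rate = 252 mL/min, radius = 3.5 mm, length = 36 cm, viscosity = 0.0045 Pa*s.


dP = 8*mu*L*Q / (pi*r^4)
Q = 252 mL/min = 4.2e-06 m^3/s
dP = 115.46 Pa = 115.46 / 133.322 mmHg = 0.866 mmHg


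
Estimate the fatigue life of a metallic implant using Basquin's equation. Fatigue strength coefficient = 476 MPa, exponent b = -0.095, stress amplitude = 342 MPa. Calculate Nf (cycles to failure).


sigma_a = sigma_f' * (2Nf)^b
2Nf = (sigma_a/sigma_f')^(1/b)
2Nf = (342/476)^(1/-0.095)
2Nf = 32.462154
Nf = 16.23


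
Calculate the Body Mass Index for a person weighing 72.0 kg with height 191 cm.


BMI = weight / height^2
height = 191 cm = 1.91 m
BMI = 72.0 / 1.91^2
BMI = 19.74 kg/m^2


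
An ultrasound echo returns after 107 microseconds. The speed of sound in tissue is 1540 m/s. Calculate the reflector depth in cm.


depth = c * t / 2
t = 107 us = 1.0700e-04 s
depth = 1540 * 1.0700e-04 / 2
depth = 0.08239 m = 8.239 cm


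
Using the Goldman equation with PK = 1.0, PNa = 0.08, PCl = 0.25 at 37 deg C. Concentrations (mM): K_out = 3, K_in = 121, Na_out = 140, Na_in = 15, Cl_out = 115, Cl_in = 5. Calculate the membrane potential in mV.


Vm = (RT/F)*ln((PK*Ko + PNa*Nao + PCl*Cli)/(PK*Ki + PNa*Nai + PCl*Clo))
Numer = 15.45, Denom = 150.95
Vm = -60.92 mV


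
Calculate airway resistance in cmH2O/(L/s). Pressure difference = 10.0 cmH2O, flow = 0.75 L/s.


R = dP / flow
R = 10.0 / 0.75
R = 13.33 cmH2O/(L/s)


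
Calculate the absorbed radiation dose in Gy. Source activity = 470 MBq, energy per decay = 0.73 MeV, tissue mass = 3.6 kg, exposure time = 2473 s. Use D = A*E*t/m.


A = 470 MBq = 4.7000e+08 Bq
E = 0.73 MeV = 1.16946e-13 J
D = A*E*t/m = 4.7000e+08*1.16946e-13*2473/3.6
D = 0.03776 Gy


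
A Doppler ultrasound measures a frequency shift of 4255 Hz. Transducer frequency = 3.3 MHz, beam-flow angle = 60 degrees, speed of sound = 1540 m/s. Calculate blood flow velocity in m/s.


v = fd * c / (2 * f0 * cos(theta))
v = 4255 * 1540 / (2 * 3.3000e+06 * cos(60))
v = 1.986 m/s


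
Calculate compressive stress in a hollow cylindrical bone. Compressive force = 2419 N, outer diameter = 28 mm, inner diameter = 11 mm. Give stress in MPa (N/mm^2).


A = pi*(r_o^2 - r_i^2)
r_o = 14 mm, r_i = 5.5 mm
A = 520.719 mm^2
sigma = F/A = 2419 / 520.719
sigma = 4.645 MPa


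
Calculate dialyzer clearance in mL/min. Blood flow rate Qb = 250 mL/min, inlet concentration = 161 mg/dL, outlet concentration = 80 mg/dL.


K = Qb * (Cb_in - Cb_out) / Cb_in
K = 250 * (161 - 80) / 161
K = 125.8 mL/min


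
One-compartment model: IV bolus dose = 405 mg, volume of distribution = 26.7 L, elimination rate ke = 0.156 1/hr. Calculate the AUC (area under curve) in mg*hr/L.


C0 = Dose/Vd = 405/26.7 = 15.1685 mg/L
AUC = C0/ke = 15.1685/0.156
AUC = 97.23 mg*hr/L


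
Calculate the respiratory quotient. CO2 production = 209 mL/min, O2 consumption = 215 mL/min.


RQ = VCO2 / VO2
RQ = 209 / 215
RQ = 0.9721


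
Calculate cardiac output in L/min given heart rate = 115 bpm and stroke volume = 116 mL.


CO = HR * SV
CO = 115 * 116 / 1000
CO = 13.34 L/min


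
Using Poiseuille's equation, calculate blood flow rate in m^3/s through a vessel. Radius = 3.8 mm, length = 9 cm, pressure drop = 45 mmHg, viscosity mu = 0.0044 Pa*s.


Q = pi*r^4*dP / (8*mu*L)
r = 0.0038 m, L = 0.09 m
dP = 45 mmHg = 5999.49 Pa
Q = 0.001241 m^3/s


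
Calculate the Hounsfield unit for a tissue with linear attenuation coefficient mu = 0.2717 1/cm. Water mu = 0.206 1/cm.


HU = ((mu_tissue - mu_water) / mu_water) * 1000
HU = ((0.2717 - 0.206) / 0.206) * 1000
HU = 318.9


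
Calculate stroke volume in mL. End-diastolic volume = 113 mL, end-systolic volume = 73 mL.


SV = EDV - ESV
SV = 113 - 73
SV = 40 mL


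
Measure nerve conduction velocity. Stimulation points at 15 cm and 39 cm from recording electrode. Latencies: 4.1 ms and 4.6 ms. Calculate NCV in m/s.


Distance = (39 - 15) / 100 = 0.24 m
dt = (4.6 - 4.1) / 1000 = 5.0000e-04 s
NCV = dist / dt = 480 m/s


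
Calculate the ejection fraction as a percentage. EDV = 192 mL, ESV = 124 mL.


SV = EDV - ESV = 192 - 124 = 68 mL
EF = SV/EDV * 100 = 68/192 * 100
EF = 35.42%


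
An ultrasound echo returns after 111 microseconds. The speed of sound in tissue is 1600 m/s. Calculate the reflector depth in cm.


depth = c * t / 2
t = 111 us = 1.1100e-04 s
depth = 1600 * 1.1100e-04 / 2
depth = 0.0888 m = 8.88 cm


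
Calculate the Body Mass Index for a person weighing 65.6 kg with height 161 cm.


BMI = weight / height^2
height = 161 cm = 1.61 m
BMI = 65.6 / 1.61^2
BMI = 25.31 kg/m^2


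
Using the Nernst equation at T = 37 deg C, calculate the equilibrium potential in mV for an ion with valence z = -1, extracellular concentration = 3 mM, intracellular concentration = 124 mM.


E = (RT/(zF)) * ln(C_out/C_in)
T = 37 + 273.15 = 310.15 K
E = (8.314 * 310.15 / (-1 * 96485)) * ln(3/124)
E = 99.46 mV


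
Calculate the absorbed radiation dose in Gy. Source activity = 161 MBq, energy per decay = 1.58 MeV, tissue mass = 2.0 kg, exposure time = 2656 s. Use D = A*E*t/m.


A = 161 MBq = 1.6100e+08 Bq
E = 1.58 MeV = 2.53116e-13 J
D = A*E*t/m = 1.6100e+08*2.53116e-13*2656/2.0
D = 0.05412 Gy


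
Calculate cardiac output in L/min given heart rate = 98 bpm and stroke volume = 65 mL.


CO = HR * SV
CO = 98 * 65 / 1000
CO = 6.37 L/min


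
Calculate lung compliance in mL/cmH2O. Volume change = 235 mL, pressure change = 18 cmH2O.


C = dV / dP
C = 235 / 18
C = 13.06 mL/cmH2O


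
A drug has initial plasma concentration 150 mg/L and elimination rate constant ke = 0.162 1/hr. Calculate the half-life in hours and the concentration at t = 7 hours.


t_half = ln(2) / ke = 0.693147 / 0.162 = 4.279 hr
C(t) = C0 * exp(-ke*t) = 150 * exp(-0.162*7)
C(7) = 48.26 mg/L


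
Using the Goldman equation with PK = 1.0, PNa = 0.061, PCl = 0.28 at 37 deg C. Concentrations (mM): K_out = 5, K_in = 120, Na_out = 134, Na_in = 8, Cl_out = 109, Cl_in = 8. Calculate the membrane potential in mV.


Vm = (RT/F)*ln((PK*Ko + PNa*Nao + PCl*Cli)/(PK*Ki + PNa*Nai + PCl*Clo))
Numer = 15.414, Denom = 151.008
Vm = -60.99 mV


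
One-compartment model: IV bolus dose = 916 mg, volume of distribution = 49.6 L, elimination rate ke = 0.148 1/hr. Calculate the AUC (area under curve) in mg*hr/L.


C0 = Dose/Vd = 916/49.6 = 18.4677 mg/L
AUC = C0/ke = 18.4677/0.148
AUC = 124.8 mg*hr/L


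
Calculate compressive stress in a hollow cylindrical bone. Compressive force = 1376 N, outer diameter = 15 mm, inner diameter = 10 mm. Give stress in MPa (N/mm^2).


A = pi*(r_o^2 - r_i^2)
r_o = 7.5 mm, r_i = 5 mm
A = 98.1748 mm^2
sigma = F/A = 1376 / 98.1748
sigma = 14.02 MPa


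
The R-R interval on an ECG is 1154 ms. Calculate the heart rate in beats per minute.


HR = 60 / RR_interval(s)
RR = 1154 ms = 1.154 s
HR = 60 / 1.154 = 51.99 bpm


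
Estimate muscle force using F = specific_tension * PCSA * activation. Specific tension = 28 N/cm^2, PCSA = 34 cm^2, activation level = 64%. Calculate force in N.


F = sigma * PCSA * activation
F = 28 * 34 * 0.64
F = 609.3 N


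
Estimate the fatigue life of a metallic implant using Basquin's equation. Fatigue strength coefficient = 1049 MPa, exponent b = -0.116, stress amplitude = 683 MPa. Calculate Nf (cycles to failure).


sigma_a = sigma_f' * (2Nf)^b
2Nf = (sigma_a/sigma_f')^(1/b)
2Nf = (683/1049)^(1/-0.116)
2Nf = 40.411667
Nf = 20.21


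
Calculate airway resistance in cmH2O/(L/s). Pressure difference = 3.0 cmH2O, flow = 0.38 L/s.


R = dP / flow
R = 3.0 / 0.38
R = 7.895 cmH2O/(L/s)


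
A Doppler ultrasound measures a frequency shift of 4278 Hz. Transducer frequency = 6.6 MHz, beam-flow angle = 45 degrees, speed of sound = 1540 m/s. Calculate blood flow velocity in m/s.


v = fd * c / (2 * f0 * cos(theta))
v = 4278 * 1540 / (2 * 6.6000e+06 * cos(45))
v = 0.7058 m/s


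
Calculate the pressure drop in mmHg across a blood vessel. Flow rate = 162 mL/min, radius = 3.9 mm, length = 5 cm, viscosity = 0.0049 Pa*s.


dP = 8*mu*L*Q / (pi*r^4)
Q = 162 mL/min = 2.7e-06 m^3/s
dP = 7.28134 Pa = 7.28134 / 133.322 mmHg = 0.05461 mmHg


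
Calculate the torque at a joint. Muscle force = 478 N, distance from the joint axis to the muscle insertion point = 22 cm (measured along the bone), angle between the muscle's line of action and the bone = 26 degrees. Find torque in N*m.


Torque = F * d * sin(theta)   (moment arm = d*sin(theta))
d = 22 cm = 0.22 m
Torque = 478 * 0.22 * sin(26)
Torque = 46.1 N*m


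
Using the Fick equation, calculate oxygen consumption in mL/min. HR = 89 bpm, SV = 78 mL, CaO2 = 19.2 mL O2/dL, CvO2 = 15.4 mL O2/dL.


CO = HR*SV = 89*78/1000 = 6.942 L/min
a-v O2 diff = 19.2 - 15.4 = 3.8 mL/dL
VO2 = CO * (CaO2-CvO2) * 10 dL/L
VO2 = 6.942 * 3.8 * 10
VO2 = 263.8 mL/min


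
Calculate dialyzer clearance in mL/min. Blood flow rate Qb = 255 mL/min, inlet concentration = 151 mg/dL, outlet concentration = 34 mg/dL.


K = Qb * (Cb_in - Cb_out) / Cb_in
K = 255 * (151 - 34) / 151
K = 197.6 mL/min


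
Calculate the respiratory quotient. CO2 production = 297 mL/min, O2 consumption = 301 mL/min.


RQ = VCO2 / VO2
RQ = 297 / 301
RQ = 0.9867


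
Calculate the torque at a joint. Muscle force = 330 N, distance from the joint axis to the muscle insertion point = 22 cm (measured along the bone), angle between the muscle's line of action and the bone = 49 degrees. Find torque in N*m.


Torque = F * d * sin(theta)   (moment arm = d*sin(theta))
d = 22 cm = 0.22 m
Torque = 330 * 0.22 * sin(49)
Torque = 54.79 N*m


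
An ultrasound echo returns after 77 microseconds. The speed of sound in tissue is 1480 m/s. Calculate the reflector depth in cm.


depth = c * t / 2
t = 77 us = 7.7000e-05 s
depth = 1480 * 7.7000e-05 / 2
depth = 0.05698 m = 5.698 cm


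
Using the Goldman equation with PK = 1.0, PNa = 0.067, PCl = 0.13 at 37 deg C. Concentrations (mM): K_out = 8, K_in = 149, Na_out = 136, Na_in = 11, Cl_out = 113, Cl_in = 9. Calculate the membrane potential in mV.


Vm = (RT/F)*ln((PK*Ko + PNa*Nao + PCl*Cli)/(PK*Ki + PNa*Nai + PCl*Clo))
Numer = 18.282, Denom = 164.427
Vm = -58.7 mV


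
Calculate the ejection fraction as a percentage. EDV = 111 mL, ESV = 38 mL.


SV = EDV - ESV = 111 - 38 = 73 mL
EF = SV/EDV * 100 = 73/111 * 100
EF = 65.77%


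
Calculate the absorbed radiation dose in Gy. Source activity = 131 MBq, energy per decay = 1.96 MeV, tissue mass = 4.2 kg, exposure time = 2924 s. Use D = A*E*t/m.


A = 131 MBq = 1.3100e+08 Bq
E = 1.96 MeV = 3.13992e-13 J
D = A*E*t/m = 1.3100e+08*3.13992e-13*2924/4.2
D = 0.02864 Gy


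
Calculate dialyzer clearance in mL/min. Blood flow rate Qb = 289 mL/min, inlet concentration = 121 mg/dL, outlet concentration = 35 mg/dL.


K = Qb * (Cb_in - Cb_out) / Cb_in
K = 289 * (121 - 35) / 121
K = 205.4 mL/min


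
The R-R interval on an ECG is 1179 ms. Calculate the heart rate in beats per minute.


HR = 60 / RR_interval(s)
RR = 1179 ms = 1.179 s
HR = 60 / 1.179 = 50.89 bpm


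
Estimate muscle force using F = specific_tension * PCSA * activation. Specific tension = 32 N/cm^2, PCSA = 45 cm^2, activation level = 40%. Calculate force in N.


F = sigma * PCSA * activation
F = 32 * 45 * 0.4
F = 576 N


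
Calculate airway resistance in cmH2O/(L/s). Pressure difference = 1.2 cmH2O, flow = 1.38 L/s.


R = dP / flow
R = 1.2 / 1.38
R = 0.8696 cmH2O/(L/s)


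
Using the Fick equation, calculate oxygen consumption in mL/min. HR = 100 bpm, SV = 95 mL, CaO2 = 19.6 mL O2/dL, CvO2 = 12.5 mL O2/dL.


CO = HR*SV = 100*95/1000 = 9.5 L/min
a-v O2 diff = 19.6 - 12.5 = 7.1 mL/dL
VO2 = CO * (CaO2-CvO2) * 10 dL/L
VO2 = 9.5 * 7.1 * 10
VO2 = 674.5 mL/min


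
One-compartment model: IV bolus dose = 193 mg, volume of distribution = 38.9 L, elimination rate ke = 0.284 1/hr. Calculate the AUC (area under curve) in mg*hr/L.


C0 = Dose/Vd = 193/38.9 = 4.96144 mg/L
AUC = C0/ke = 4.96144/0.284
AUC = 17.47 mg*hr/L


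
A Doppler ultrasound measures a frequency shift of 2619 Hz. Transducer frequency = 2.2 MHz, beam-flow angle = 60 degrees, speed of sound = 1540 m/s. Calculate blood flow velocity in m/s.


v = fd * c / (2 * f0 * cos(theta))
v = 2619 * 1540 / (2 * 2.2000e+06 * cos(60))
v = 1.833 m/s


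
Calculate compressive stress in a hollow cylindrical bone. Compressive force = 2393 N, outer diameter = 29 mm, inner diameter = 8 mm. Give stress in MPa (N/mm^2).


A = pi*(r_o^2 - r_i^2)
r_o = 14.5 mm, r_i = 4 mm
A = 610.254 mm^2
sigma = F/A = 2393 / 610.254
sigma = 3.921 MPa


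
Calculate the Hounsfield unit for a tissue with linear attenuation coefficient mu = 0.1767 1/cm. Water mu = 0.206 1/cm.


HU = ((mu_tissue - mu_water) / mu_water) * 1000
HU = ((0.1767 - 0.206) / 0.206) * 1000
HU = -142.2


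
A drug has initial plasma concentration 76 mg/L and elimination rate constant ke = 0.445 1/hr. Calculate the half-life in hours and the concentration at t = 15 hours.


t_half = ln(2) / ke = 0.693147 / 0.445 = 1.558 hr
C(t) = C0 * exp(-ke*t) = 76 * exp(-0.445*15)
C(15) = 0.09592 mg/L


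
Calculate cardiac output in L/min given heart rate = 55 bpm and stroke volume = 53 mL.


CO = HR * SV
CO = 55 * 53 / 1000
CO = 2.915 L/min


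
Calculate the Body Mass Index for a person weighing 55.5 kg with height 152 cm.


BMI = weight / height^2
height = 152 cm = 1.52 m
BMI = 55.5 / 1.52^2
BMI = 24.02 kg/m^2


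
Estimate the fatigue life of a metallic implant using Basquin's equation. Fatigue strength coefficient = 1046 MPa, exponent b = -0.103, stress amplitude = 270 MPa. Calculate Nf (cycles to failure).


sigma_a = sigma_f' * (2Nf)^b
2Nf = (sigma_a/sigma_f')^(1/b)
2Nf = (270/1046)^(1/-0.103)
2Nf = 513296.33
Nf = 2.566e+05


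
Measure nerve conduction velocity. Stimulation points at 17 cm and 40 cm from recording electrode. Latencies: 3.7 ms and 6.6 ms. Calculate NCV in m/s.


Distance = (40 - 17) / 100 = 0.23 m
dt = (6.6 - 3.7) / 1000 = 0.0029 s
NCV = dist / dt = 79.31 m/s


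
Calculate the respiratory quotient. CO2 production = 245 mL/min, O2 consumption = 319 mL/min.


RQ = VCO2 / VO2
RQ = 245 / 319
RQ = 0.768


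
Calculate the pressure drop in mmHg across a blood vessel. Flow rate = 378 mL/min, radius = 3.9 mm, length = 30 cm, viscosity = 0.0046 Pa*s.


dP = 8*mu*L*Q / (pi*r^4)
Q = 378 mL/min = 6.3e-06 m^3/s
dP = 95.6977 Pa = 95.6977 / 133.322 mmHg = 0.7178 mmHg


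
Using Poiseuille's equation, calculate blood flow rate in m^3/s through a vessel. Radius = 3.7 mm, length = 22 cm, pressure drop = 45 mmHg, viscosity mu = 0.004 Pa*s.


Q = pi*r^4*dP / (8*mu*L)
r = 0.0037 m, L = 0.22 m
dP = 45 mmHg = 5999.49 Pa
Q = 5.0176e-04 m^3/s


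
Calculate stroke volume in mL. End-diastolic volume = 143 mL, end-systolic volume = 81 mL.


SV = EDV - ESV
SV = 143 - 81
SV = 62 mL


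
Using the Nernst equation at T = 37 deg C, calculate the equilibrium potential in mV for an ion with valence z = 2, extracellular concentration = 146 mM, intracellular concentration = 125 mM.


E = (RT/(zF)) * ln(C_out/C_in)
T = 37 + 273.15 = 310.15 K
E = (8.314 * 310.15 / (2 * 96485)) * ln(146/125)
E = 2.075 mV


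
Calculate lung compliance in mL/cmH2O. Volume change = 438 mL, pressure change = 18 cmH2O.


C = dV / dP
C = 438 / 18
C = 24.33 mL/cmH2O


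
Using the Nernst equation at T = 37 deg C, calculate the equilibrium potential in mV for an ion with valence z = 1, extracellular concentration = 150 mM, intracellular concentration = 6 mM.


E = (RT/(zF)) * ln(C_out/C_in)
T = 37 + 273.15 = 310.15 K
E = (8.314 * 310.15 / (1 * 96485)) * ln(150/6)
E = 86.03 mV


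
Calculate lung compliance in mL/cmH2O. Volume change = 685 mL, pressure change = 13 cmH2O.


C = dV / dP
C = 685 / 13
C = 52.69 mL/cmH2O


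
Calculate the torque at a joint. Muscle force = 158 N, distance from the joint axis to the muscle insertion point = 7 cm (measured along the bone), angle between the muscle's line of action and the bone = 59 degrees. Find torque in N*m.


Torque = F * d * sin(theta)   (moment arm = d*sin(theta))
d = 7 cm = 0.07 m
Torque = 158 * 0.07 * sin(59)
Torque = 9.48 N*m


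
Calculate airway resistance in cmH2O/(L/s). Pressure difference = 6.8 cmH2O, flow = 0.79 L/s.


R = dP / flow
R = 6.8 / 0.79
R = 8.608 cmH2O/(L/s)


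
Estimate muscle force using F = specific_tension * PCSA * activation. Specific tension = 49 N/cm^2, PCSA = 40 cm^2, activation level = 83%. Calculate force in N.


F = sigma * PCSA * activation
F = 49 * 40 * 0.83
F = 1627 N


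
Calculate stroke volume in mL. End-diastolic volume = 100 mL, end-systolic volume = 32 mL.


SV = EDV - ESV
SV = 100 - 32
SV = 68 mL


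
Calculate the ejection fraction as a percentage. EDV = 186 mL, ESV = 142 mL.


SV = EDV - ESV = 186 - 142 = 44 mL
EF = SV/EDV * 100 = 44/186 * 100
EF = 23.66%


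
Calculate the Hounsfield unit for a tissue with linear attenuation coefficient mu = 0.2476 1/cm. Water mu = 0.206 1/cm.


HU = ((mu_tissue - mu_water) / mu_water) * 1000
HU = ((0.2476 - 0.206) / 0.206) * 1000
HU = 201.9


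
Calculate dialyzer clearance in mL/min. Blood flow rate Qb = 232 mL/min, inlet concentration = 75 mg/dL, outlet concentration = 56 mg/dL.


K = Qb * (Cb_in - Cb_out) / Cb_in
K = 232 * (75 - 56) / 75
K = 58.77 mL/min


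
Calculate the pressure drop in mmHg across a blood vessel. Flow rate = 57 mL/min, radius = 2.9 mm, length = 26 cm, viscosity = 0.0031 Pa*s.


dP = 8*mu*L*Q / (pi*r^4)
Q = 57 mL/min = 9.5e-07 m^3/s
dP = 27.5681 Pa = 27.5681 / 133.322 mmHg = 0.2068 mmHg


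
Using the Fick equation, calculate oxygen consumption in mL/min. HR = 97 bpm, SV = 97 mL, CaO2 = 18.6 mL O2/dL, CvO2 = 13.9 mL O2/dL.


CO = HR*SV = 97*97/1000 = 9.409 L/min
a-v O2 diff = 18.6 - 13.9 = 4.7 mL/dL
VO2 = CO * (CaO2-CvO2) * 10 dL/L
VO2 = 9.409 * 4.7 * 10
VO2 = 442.2 mL/min


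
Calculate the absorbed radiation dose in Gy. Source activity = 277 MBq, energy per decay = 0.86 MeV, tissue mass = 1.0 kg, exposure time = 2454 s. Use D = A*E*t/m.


A = 277 MBq = 2.7700e+08 Bq
E = 0.86 MeV = 1.37772e-13 J
D = A*E*t/m = 2.7700e+08*1.37772e-13*2454/1.0
D = 0.09365 Gy


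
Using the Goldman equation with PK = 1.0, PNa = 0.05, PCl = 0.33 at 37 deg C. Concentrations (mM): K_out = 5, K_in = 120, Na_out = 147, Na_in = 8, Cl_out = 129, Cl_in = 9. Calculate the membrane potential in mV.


Vm = (RT/F)*ln((PK*Ko + PNa*Nao + PCl*Cli)/(PK*Ki + PNa*Nai + PCl*Clo))
Numer = 15.32, Denom = 162.97
Vm = -63.19 mV


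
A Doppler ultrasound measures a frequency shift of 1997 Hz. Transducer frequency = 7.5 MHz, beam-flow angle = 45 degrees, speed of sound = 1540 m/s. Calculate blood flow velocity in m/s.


v = fd * c / (2 * f0 * cos(theta))
v = 1997 * 1540 / (2 * 7.5000e+06 * cos(45))
v = 0.2899 m/s


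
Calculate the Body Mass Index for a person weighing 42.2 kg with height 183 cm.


BMI = weight / height^2
height = 183 cm = 1.83 m
BMI = 42.2 / 1.83^2
BMI = 12.6 kg/m^2


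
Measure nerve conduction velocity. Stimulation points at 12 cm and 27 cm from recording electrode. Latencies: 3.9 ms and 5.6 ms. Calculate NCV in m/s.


Distance = (27 - 12) / 100 = 0.15 m
dt = (5.6 - 3.9) / 1000 = 0.0017 s
NCV = dist / dt = 88.24 m/s


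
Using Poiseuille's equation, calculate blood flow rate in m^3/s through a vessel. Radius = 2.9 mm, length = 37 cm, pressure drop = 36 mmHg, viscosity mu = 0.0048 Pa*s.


Q = pi*r^4*dP / (8*mu*L)
r = 0.0029 m, L = 0.37 m
dP = 36 mmHg = 4799.592 Pa
Q = 7.5061e-05 m^3/s


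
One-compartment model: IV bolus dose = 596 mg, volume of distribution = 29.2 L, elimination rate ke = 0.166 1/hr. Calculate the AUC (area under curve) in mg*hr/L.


C0 = Dose/Vd = 596/29.2 = 20.411 mg/L
AUC = C0/ke = 20.411/0.166
AUC = 123 mg*hr/L


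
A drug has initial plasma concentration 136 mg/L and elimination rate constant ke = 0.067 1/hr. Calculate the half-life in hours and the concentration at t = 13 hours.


t_half = ln(2) / ke = 0.693147 / 0.067 = 10.35 hr
C(t) = C0 * exp(-ke*t) = 136 * exp(-0.067*13)
C(13) = 56.92 mg/L


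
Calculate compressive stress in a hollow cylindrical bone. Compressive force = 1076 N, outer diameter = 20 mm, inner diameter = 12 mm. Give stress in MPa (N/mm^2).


A = pi*(r_o^2 - r_i^2)
r_o = 10 mm, r_i = 6 mm
A = 201.062 mm^2
sigma = F/A = 1076 / 201.062
sigma = 5.352 MPa


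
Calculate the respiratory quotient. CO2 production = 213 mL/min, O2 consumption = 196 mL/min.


RQ = VCO2 / VO2
RQ = 213 / 196
RQ = 1.087


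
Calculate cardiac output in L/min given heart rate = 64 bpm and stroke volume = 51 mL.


CO = HR * SV
CO = 64 * 51 / 1000
CO = 3.264 L/min


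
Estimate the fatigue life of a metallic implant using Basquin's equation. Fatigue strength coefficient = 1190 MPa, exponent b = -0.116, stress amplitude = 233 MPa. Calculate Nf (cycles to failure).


sigma_a = sigma_f' * (2Nf)^b
2Nf = (sigma_a/sigma_f')^(1/b)
2Nf = (233/1190)^(1/-0.116)
2Nf = 1273782.2
Nf = 6.369e+05


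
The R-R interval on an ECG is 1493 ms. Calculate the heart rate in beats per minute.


HR = 60 / RR_interval(s)
RR = 1493 ms = 1.493 s
HR = 60 / 1.493 = 40.19 bpm


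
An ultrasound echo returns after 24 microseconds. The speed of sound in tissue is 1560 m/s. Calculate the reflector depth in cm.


depth = c * t / 2
t = 24 us = 2.4000e-05 s
depth = 1560 * 2.4000e-05 / 2
depth = 0.01872 m = 1.872 cm


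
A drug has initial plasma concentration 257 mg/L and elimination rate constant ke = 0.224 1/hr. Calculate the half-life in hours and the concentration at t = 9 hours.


t_half = ln(2) / ke = 0.693147 / 0.224 = 3.094 hr
C(t) = C0 * exp(-ke*t) = 257 * exp(-0.224*9)
C(9) = 34.23 mg/L


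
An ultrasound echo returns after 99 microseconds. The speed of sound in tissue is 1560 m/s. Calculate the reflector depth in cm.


depth = c * t / 2
t = 99 us = 9.9000e-05 s
depth = 1560 * 9.9000e-05 / 2
depth = 0.07722 m = 7.722 cm


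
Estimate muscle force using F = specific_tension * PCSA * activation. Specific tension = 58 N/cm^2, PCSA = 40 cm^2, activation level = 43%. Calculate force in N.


F = sigma * PCSA * activation
F = 58 * 40 * 0.43
F = 997.6 N
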